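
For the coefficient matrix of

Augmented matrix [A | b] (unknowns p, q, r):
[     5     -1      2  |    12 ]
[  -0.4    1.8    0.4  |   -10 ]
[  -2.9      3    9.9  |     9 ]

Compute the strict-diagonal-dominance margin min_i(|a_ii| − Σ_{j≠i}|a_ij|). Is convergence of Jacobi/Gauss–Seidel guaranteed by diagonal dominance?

row 1: |5| − (1+2) = 2
row 2: |1.8| − (0.4+0.4) = 1
row 3: |9.9| − (2.9+3) = 4
minimum over rows = 1 → strictly diagonally dominant (convergence guaranteed)

1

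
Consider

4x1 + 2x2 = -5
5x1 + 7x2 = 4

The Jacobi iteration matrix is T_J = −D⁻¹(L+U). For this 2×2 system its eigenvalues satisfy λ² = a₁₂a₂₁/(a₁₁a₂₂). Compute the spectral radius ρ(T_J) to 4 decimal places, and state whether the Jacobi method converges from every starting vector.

0.5976

a₁₂a₂₁/(a₁₁a₂₂) = (2)·(5) / ((4)·(7)) = 0.357143
ρ = √|0.357143| = √0.357143 = 0.5976
ρ < 1, so Jacobi converges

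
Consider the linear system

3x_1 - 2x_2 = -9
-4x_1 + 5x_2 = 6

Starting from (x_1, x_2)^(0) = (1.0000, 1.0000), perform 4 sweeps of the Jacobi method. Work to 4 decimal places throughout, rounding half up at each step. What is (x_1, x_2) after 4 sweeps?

Iteration 1:
  x_1 = (-9 - (-2)·1.0000) / (3) = -2.3333
  x_2 = (6 - (-4)·1.0000) / (5) = 2.0000
Iteration 2:
  x_1 = (-9 - (-2)·2.0000) / (3) = -1.6667
  x_2 = (6 - (-4)·-2.3333) / (5) = -0.6666
Iteration 3:
  x_1 = (-9 - (-2)·-0.6666) / (3) = -3.4444
  x_2 = (6 - (-4)·-1.6667) / (5) = -0.1334
Iteration 4:
  x_1 = (-9 - (-2)·-0.1334) / (3) = -3.0889
  x_2 = (6 - (-4)·-3.4444) / (5) = -1.5555

(-3.0889, -1.5555)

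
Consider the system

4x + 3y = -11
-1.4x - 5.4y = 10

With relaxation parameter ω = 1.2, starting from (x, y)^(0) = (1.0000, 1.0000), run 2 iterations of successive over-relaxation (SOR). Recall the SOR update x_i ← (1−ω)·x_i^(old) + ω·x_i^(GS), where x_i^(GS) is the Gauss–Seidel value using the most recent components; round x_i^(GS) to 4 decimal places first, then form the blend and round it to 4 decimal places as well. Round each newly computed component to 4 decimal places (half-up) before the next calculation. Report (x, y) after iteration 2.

Iteration 1:
  x: GS value = (-11 - (3)·1.0000) / (4) = -3.5000;  x ← (1−ω)·1.0000 + ω·-3.5000 = -4.4000
  y: GS value = (10 - (-1.4)·-4.4000) / (-5.4) = -0.7111;  y ← (1−ω)·1.0000 + ω·-0.7111 = -1.0533
Iteration 2:
  x: GS value = (-11 - (3)·-1.0533) / (4) = -1.9600;  x ← (1−ω)·-4.4000 + ω·-1.9600 = -1.4720
  y: GS value = (10 - (-1.4)·-1.4720) / (-5.4) = -1.4702;  y ← (1−ω)·-1.0533 + ω·-1.4702 = -1.5536

(-1.4720, -1.5536)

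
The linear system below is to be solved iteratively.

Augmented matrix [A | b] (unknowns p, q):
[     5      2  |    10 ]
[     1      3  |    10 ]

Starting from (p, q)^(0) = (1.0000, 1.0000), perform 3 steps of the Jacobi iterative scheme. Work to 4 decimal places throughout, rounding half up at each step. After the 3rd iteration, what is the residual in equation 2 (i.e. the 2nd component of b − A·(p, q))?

-0.0801

Iteration 1:
  p = (10 - (2)·1.0000) / (5) = 1.6000
  q = (10 - (1)·1.0000) / (3) = 3.0000
Iteration 2:
  p = (10 - (2)·3.0000) / (5) = 0.8000
  q = (10 - (1)·1.6000) / (3) = 2.8000
Iteration 3:
  p = (10 - (2)·2.8000) / (5) = 0.8800
  q = (10 - (1)·0.8000) / (3) = 3.0667
Residual b − A·x = (-0.5334, -0.0801)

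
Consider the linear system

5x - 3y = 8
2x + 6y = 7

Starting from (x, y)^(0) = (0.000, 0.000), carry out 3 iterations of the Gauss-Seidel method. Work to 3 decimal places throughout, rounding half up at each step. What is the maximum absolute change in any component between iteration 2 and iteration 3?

Iteration 1:
  x = (8 - (-3)·0.000) / (5) = 1.600
  y = (7 - (2)·1.600) / (6) = 0.633
Iteration 2:
  x = (8 - (-3)·0.633) / (5) = 1.980
  y = (7 - (2)·1.980) / (6) = 0.507
Iteration 3:
  x = (8 - (-3)·0.507) / (5) = 1.904
  y = (7 - (2)·1.904) / (6) = 0.532
Change: (-0.076, 0.025) → max |·| = 0.076

0.076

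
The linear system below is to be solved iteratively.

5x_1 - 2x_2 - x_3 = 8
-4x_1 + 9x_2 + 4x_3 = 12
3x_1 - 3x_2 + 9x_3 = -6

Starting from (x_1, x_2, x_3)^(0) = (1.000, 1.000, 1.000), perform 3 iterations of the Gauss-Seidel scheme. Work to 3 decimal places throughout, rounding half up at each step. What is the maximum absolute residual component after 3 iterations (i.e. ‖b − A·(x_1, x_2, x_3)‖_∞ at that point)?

Iteration 1:
  x_1 = (8 - (-2)·1.000 - (-1)·1.000) / (5) = 2.200
  x_2 = (12 - (-4)·2.200 - (4)·1.000) / (9) = 1.867
  x_3 = (-6 - (3)·2.200 - (-3)·1.867) / (9) = -0.778
Iteration 2:
  x_1 = (8 - (-2)·1.867 - (-1)·-0.778) / (5) = 2.191
  x_2 = (12 - (-4)·2.191 - (4)·-0.778) / (9) = 2.653
  x_3 = (-6 - (3)·2.191 - (-3)·2.653) / (9) = -0.513
Iteration 3:
  x_1 = (8 - (-2)·2.653 - (-1)·-0.513) / (5) = 2.559
  x_2 = (12 - (-4)·2.559 - (4)·-0.513) / (9) = 2.699
  x_3 = (-6 - (3)·2.559 - (-3)·2.699) / (9) = -0.620
Residual b − A·x = (-0.017, 0.425, 0.000); ∞-norm = 0.425

0.425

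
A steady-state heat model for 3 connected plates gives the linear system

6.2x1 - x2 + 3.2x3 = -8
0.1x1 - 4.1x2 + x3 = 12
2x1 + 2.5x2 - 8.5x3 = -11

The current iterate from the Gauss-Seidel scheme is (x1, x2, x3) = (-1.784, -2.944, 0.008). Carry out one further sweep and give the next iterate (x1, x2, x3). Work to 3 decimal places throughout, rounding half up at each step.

(-1.769, -2.968, 0.005)

One sweep:
  x1 = (-8 - (-1)·-2.944 - (3.2)·0.008) / (6.2) = -1.769
  x2 = (12 - (0.1)·-1.769 - (1)·0.008) / (-4.1) = -2.968
  x3 = (-11 - (2)·-1.769 - (2.5)·-2.968) / (-8.5) = 0.005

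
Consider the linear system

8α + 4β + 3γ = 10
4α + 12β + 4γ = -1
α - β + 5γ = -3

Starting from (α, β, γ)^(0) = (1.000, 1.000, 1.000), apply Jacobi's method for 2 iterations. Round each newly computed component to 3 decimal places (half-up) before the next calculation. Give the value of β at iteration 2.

Iteration 1:
  α = (10 - (4)·1.000 - (3)·1.000) / (8) = 0.375
  β = (-1 - (4)·1.000 - (4)·1.000) / (12) = -0.750
  γ = (-3 - (1)·1.000 - (-1)·1.000) / (5) = -0.600
Iteration 2:
  α = (10 - (4)·-0.750 - (3)·-0.600) / (8) = 1.850
  β = (-1 - (4)·0.375 - (4)·-0.600) / (12) = -0.008
  γ = (-3 - (1)·0.375 - (-1)·-0.750) / (5) = -0.825

-0.008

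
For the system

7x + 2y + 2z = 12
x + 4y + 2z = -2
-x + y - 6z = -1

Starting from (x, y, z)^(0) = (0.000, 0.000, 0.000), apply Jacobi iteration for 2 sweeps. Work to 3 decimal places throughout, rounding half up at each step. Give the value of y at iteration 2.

Iteration 1:
  x = (12 - (2)·0.000 - (2)·0.000) / (7) = 1.714
  y = (-2 - (1)·0.000 - (2)·0.000) / (4) = -0.500
  z = (-1 - (-1)·0.000 - (1)·0.000) / (-6) = 0.167
Iteration 2:
  x = (12 - (2)·-0.500 - (2)·0.167) / (7) = 1.809
  y = (-2 - (1)·1.714 - (2)·0.167) / (4) = -1.012
  z = (-1 - (-1)·1.714 - (1)·-0.500) / (-6) = -0.202

-1.012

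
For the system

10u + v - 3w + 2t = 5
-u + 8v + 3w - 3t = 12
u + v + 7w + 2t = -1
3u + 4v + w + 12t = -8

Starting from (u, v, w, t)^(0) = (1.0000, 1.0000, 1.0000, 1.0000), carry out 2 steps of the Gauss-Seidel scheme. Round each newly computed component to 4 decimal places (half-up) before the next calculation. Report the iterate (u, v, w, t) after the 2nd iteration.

(0.3772, 1.3488, -0.0317, -1.2079)

Iteration 1:
  u = (5 - (1)·1.0000 - (-3)·1.0000 - (2)·1.0000) / (10) = 0.5000
  v = (12 - (-1)·0.5000 - (3)·1.0000 - (-3)·1.0000) / (8) = 1.5625
  w = (-1 - (1)·0.5000 - (1)·1.5625 - (2)·1.0000) / (7) = -0.7232
  t = (-8 - (3)·0.5000 - (4)·1.5625 - (1)·-0.7232) / (12) = -1.2522
Iteration 2:
  u = (5 - (1)·1.5625 - (-3)·-0.7232 - (2)·-1.2522) / (10) = 0.3772
  v = (12 - (-1)·0.3772 - (3)·-0.7232 - (-3)·-1.2522) / (8) = 1.3488
  w = (-1 - (1)·0.3772 - (1)·1.3488 - (2)·-1.2522) / (7) = -0.0317
  t = (-8 - (3)·0.3772 - (4)·1.3488 - (1)·-0.0317) / (12) = -1.2079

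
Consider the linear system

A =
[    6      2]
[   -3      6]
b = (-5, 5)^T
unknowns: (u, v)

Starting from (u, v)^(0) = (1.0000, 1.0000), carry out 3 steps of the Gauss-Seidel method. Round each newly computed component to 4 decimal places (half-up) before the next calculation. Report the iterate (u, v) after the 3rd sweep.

(-0.9583, 0.3542)

Iteration 1:
  u = (-5 - (2)·1.0000) / (6) = -1.1667
  v = (5 - (-3)·-1.1667) / (6) = 0.2500
Iteration 2:
  u = (-5 - (2)·0.2500) / (6) = -0.9167
  v = (5 - (-3)·-0.9167) / (6) = 0.3750
Iteration 3:
  u = (-5 - (2)·0.3750) / (6) = -0.9583
  v = (5 - (-3)·-0.9583) / (6) = 0.3542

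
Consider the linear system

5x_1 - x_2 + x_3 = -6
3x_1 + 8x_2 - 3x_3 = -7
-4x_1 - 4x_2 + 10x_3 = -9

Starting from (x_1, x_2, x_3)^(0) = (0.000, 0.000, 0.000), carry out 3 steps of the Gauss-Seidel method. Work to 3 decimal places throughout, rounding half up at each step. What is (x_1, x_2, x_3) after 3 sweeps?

(-1.073, -1.120, -1.777)

Iteration 1:
  x_1 = (-6 - (-1)·0.000 - (1)·0.000) / (5) = -1.200
  x_2 = (-7 - (3)·-1.200 - (-3)·0.000) / (8) = -0.425
  x_3 = (-9 - (-4)·-1.200 - (-4)·-0.425) / (10) = -1.550
Iteration 2:
  x_1 = (-6 - (-1)·-0.425 - (1)·-1.550) / (5) = -0.975
  x_2 = (-7 - (3)·-0.975 - (-3)·-1.550) / (8) = -1.091
  x_3 = (-9 - (-4)·-0.975 - (-4)·-1.091) / (10) = -1.726
Iteration 3:
  x_1 = (-6 - (-1)·-1.091 - (1)·-1.726) / (5) = -1.073
  x_2 = (-7 - (3)·-1.073 - (-3)·-1.726) / (8) = -1.120
  x_3 = (-9 - (-4)·-1.073 - (-4)·-1.120) / (10) = -1.777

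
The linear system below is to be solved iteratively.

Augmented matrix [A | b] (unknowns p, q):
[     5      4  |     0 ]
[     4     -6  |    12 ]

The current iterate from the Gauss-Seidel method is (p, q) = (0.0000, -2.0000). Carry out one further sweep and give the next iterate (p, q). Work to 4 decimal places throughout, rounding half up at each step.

(1.6000, -0.9333)

One sweep:
  p = (0 - (4)·-2.0000) / (5) = 1.6000
  q = (12 - (4)·1.6000) / (-6) = -0.9333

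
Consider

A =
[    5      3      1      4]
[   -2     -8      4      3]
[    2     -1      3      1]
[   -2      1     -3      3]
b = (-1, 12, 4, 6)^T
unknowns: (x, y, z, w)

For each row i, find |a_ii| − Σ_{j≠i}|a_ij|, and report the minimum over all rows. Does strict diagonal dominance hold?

row 1: |5| − (3+1+4) = -3
row 2: |-8| − (2+4+3) = -1
row 3: |3| − (2+1+1) = -1
row 4: |3| − (2+1+3) = -3
minimum over rows = -3 → not strictly diagonally dominant

-3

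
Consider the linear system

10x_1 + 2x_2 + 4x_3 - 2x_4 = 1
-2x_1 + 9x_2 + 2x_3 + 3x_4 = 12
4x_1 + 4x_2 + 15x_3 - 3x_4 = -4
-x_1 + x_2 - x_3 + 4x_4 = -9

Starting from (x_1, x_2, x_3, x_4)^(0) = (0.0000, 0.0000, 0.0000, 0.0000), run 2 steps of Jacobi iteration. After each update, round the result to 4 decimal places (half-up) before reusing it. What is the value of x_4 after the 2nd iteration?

Iteration 1:
  x_1 = (1 - (2)·0.0000 - (4)·0.0000 - (-2)·0.0000) / (10) = 0.1000
  x_2 = (12 - (-2)·0.0000 - (2)·0.0000 - (3)·0.0000) / (9) = 1.3333
  x_3 = (-4 - (4)·0.0000 - (4)·0.0000 - (-3)·0.0000) / (15) = -0.2667
  x_4 = (-9 - (-1)·0.0000 - (1)·0.0000 - (-1)·0.0000) / (4) = -2.2500
Iteration 2:
  x_1 = (1 - (2)·1.3333 - (4)·-0.2667 - (-2)·-2.2500) / (10) = -0.5100
  x_2 = (12 - (-2)·0.1000 - (2)·-0.2667 - (3)·-2.2500) / (9) = 2.1648
  x_3 = (-4 - (4)·0.1000 - (4)·1.3333 - (-3)·-2.2500) / (15) = -1.0989
  x_4 = (-9 - (-1)·0.1000 - (1)·1.3333 - (-1)·-0.2667) / (4) = -2.6250

-2.6250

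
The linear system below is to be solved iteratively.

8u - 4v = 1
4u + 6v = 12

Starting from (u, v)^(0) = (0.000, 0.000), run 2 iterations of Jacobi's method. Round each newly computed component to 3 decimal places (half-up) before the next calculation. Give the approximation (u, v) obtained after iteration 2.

(1.125, 1.917)

Iteration 1:
  u = (1 - (-4)·0.000) / (8) = 0.125
  v = (12 - (4)·0.000) / (6) = 2.000
Iteration 2:
  u = (1 - (-4)·2.000) / (8) = 1.125
  v = (12 - (4)·0.125) / (6) = 1.917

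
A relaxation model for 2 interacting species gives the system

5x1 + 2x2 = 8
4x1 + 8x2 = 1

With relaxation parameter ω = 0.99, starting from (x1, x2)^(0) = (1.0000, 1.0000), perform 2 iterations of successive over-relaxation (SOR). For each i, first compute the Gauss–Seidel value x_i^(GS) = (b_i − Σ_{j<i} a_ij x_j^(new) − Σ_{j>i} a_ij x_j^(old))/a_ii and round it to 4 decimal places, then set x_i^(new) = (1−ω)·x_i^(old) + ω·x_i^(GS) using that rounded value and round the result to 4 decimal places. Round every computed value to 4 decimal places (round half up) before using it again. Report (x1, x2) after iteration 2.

(1.7778, -0.7609)

Iteration 1:
  x1: GS value = (8 - (2)·1.0000) / (5) = 1.2000;  x1 ← (1−ω)·1.0000 + ω·1.2000 = 1.1980
  x2: GS value = (1 - (4)·1.1980) / (8) = -0.4740;  x2 ← (1−ω)·1.0000 + ω·-0.4740 = -0.4593
Iteration 2:
  x1: GS value = (8 - (2)·-0.4593) / (5) = 1.7837;  x1 ← (1−ω)·1.1980 + ω·1.7837 = 1.7778
  x2: GS value = (1 - (4)·1.7778) / (8) = -0.7639;  x2 ← (1−ω)·-0.4593 + ω·-0.7639 = -0.7609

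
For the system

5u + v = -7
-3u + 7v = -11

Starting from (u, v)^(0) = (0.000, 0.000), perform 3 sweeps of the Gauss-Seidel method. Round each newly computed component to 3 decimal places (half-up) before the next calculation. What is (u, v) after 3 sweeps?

(-1.003, -2.001)

Iteration 1:
  u = (-7 - (1)·0.000) / (5) = -1.400
  v = (-11 - (-3)·-1.400) / (7) = -2.171
Iteration 2:
  u = (-7 - (1)·-2.171) / (5) = -0.966
  v = (-11 - (-3)·-0.966) / (7) = -1.985
Iteration 3:
  u = (-7 - (1)·-1.985) / (5) = -1.003
  v = (-11 - (-3)·-1.003) / (7) = -2.001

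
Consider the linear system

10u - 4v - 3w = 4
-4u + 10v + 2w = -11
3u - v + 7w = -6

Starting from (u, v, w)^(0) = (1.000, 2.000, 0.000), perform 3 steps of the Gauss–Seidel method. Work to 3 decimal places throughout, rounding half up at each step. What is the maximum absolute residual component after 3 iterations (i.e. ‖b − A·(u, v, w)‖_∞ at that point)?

0.494

Iteration 1:
  u = (4 - (-4)·2.000 - (-3)·0.000) / (10) = 1.200
  v = (-11 - (-4)·1.200 - (2)·0.000) / (10) = -0.620
  w = (-6 - (3)·1.200 - (-1)·-0.620) / (7) = -1.460
Iteration 2:
  u = (4 - (-4)·-0.620 - (-3)·-1.460) / (10) = -0.286
  v = (-11 - (-4)·-0.286 - (2)·-1.460) / (10) = -0.922
  w = (-6 - (3)·-0.286 - (-1)·-0.922) / (7) = -0.866
Iteration 3:
  u = (4 - (-4)·-0.922 - (-3)·-0.866) / (10) = -0.229
  v = (-11 - (-4)·-0.229 - (2)·-0.866) / (10) = -1.018
  w = (-6 - (3)·-0.229 - (-1)·-1.018) / (7) = -0.904
Residual b − A·x = (-0.494, 0.072, -0.003); ∞-norm = 0.494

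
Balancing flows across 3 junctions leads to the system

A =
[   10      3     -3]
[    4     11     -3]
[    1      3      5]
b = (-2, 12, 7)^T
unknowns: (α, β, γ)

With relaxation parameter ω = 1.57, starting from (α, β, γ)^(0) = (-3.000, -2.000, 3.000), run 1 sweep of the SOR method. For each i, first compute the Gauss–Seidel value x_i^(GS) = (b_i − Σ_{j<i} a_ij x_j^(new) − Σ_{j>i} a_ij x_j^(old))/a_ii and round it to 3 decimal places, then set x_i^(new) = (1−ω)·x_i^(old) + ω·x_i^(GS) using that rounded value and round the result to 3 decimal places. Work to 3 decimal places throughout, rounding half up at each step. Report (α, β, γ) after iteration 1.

(3.751, 1.996, -2.570)

Iteration 1:
  α: GS value = (-2 - (3)·-2.000 - (-3)·3.000) / (10) = 1.300;  α ← (1−ω)·-3.000 + ω·1.300 = 3.751
  β: GS value = (12 - (4)·3.751 - (-3)·3.000) / (11) = 0.545;  β ← (1−ω)·-2.000 + ω·0.545 = 1.996
  γ: GS value = (7 - (1)·3.751 - (3)·1.996) / (5) = -0.548;  γ ← (1−ω)·3.000 + ω·-0.548 = -2.570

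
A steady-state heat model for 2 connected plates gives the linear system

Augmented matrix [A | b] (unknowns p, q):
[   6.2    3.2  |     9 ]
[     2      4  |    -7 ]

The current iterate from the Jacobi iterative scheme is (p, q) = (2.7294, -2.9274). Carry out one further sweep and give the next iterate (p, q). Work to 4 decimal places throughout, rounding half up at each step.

One sweep:
  p = (9 - (3.2)·-2.9274) / (6.2) = 2.9625
  q = (-7 - (2)·2.7294) / (4) = -3.1147

(2.9625, -3.1147)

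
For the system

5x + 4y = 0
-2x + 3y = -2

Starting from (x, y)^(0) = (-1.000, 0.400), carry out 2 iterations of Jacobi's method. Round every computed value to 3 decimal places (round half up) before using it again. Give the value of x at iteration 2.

1.066

Iteration 1:
  x = (0 - (4)·0.400) / (5) = -0.320
  y = (-2 - (-2)·-1.000) / (3) = -1.333
Iteration 2:
  x = (0 - (4)·-1.333) / (5) = 1.066
  y = (-2 - (-2)·-0.320) / (3) = -0.880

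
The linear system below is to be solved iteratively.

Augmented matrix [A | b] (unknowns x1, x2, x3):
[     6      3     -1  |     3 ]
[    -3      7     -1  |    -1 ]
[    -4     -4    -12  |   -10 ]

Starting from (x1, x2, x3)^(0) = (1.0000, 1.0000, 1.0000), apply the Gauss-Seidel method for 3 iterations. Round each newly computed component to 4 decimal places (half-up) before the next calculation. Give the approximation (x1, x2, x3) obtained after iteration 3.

Iteration 1:
  x1 = (3 - (3)·1.0000 - (-1)·1.0000) / (6) = 0.1667
  x2 = (-1 - (-3)·0.1667 - (-1)·1.0000) / (7) = 0.0714
  x3 = (-10 - (-4)·0.1667 - (-4)·0.0714) / (-12) = 0.7540
Iteration 2:
  x1 = (3 - (3)·0.0714 - (-1)·0.7540) / (6) = 0.5900
  x2 = (-1 - (-3)·0.5900 - (-1)·0.7540) / (7) = 0.2177
  x3 = (-10 - (-4)·0.5900 - (-4)·0.2177) / (-12) = 0.5641
Iteration 3:
  x1 = (3 - (3)·0.2177 - (-1)·0.5641) / (6) = 0.4852
  x2 = (-1 - (-3)·0.4852 - (-1)·0.5641) / (7) = 0.1457
  x3 = (-10 - (-4)·0.4852 - (-4)·0.1457) / (-12) = 0.6230

(0.4852, 0.1457, 0.6230)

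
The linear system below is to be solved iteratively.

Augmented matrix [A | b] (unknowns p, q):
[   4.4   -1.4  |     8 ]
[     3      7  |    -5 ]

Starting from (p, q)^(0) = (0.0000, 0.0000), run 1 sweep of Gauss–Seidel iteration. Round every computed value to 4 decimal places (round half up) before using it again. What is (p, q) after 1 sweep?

(1.8182, -1.4935)

Iteration 1:
  p = (8 - (-1.4)·0.0000) / (4.4) = 1.8182
  q = (-5 - (3)·1.8182) / (7) = -1.4935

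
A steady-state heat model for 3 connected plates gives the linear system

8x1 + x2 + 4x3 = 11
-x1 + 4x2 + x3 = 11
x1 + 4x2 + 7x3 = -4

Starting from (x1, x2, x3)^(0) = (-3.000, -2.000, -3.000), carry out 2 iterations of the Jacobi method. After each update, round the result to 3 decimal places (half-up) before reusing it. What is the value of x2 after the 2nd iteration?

Iteration 1:
  x1 = (11 - (1)·-2.000 - (4)·-3.000) / (8) = 3.125
  x2 = (11 - (-1)·-3.000 - (1)·-3.000) / (4) = 2.750
  x3 = (-4 - (1)·-3.000 - (4)·-2.000) / (7) = 1.000
Iteration 2:
  x1 = (11 - (1)·2.750 - (4)·1.000) / (8) = 0.531
  x2 = (11 - (-1)·3.125 - (1)·1.000) / (4) = 3.281
  x3 = (-4 - (1)·3.125 - (4)·2.750) / (7) = -2.589

3.281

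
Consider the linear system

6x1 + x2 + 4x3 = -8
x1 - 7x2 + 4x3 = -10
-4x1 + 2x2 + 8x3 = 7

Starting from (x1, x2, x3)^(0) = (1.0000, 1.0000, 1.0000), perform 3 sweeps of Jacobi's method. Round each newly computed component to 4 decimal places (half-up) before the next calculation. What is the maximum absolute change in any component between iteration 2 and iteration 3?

1.3096

Iteration 1:
  x1 = (-8 - (1)·1.0000 - (4)·1.0000) / (6) = -2.1667
  x2 = (-10 - (1)·1.0000 - (4)·1.0000) / (-7) = 2.1429
  x3 = (7 - (-4)·1.0000 - (2)·1.0000) / (8) = 1.1250
Iteration 2:
  x1 = (-8 - (1)·2.1429 - (4)·1.1250) / (6) = -2.4405
  x2 = (-10 - (1)·-2.1667 - (4)·1.1250) / (-7) = 1.7619
  x3 = (7 - (-4)·-2.1667 - (2)·2.1429) / (8) = -0.7441
Iteration 3:
  x1 = (-8 - (1)·1.7619 - (4)·-0.7441) / (6) = -1.1309
  x2 = (-10 - (1)·-2.4405 - (4)·-0.7441) / (-7) = 0.6547
  x3 = (7 - (-4)·-2.4405 - (2)·1.7619) / (8) = -0.7857
Change: (1.3096, -1.1072, -0.0416) → max |·| = 1.3096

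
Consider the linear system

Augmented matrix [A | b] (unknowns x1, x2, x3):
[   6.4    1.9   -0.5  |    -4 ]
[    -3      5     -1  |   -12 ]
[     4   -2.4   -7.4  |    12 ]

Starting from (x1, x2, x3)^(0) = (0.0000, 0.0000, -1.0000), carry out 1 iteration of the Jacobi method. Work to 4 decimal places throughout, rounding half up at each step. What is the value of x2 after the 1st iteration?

Iteration 1:
  x1 = (-4 - (1.9)·0.0000 - (-0.5)·-1.0000) / (6.4) = -0.7031
  x2 = (-12 - (-3)·0.0000 - (-1)·-1.0000) / (5) = -2.6000
  x3 = (12 - (4)·0.0000 - (-2.4)·0.0000) / (-7.4) = -1.6216

-2.6000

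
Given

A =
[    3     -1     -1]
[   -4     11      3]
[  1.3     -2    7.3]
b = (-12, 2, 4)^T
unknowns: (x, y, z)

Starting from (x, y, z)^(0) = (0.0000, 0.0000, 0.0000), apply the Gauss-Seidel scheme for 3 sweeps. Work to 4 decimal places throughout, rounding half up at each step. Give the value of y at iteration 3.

-1.5917

Iteration 1:
  x = (-12 - (-1)·0.0000 - (-1)·0.0000) / (3) = -4.0000
  y = (2 - (-4)·-4.0000 - (3)·0.0000) / (11) = -1.2727
  z = (4 - (1.3)·-4.0000 - (-2)·-1.2727) / (7.3) = 0.9116
Iteration 2:
  x = (-12 - (-1)·-1.2727 - (-1)·0.9116) / (3) = -4.1204
  y = (2 - (-4)·-4.1204 - (3)·0.9116) / (11) = -1.5651
  z = (4 - (1.3)·-4.1204 - (-2)·-1.5651) / (7.3) = 0.8529
Iteration 3:
  x = (-12 - (-1)·-1.5651 - (-1)·0.8529) / (3) = -4.2374
  y = (2 - (-4)·-4.2374 - (3)·0.8529) / (11) = -1.5917
  z = (4 - (1.3)·-4.2374 - (-2)·-1.5917) / (7.3) = 0.8665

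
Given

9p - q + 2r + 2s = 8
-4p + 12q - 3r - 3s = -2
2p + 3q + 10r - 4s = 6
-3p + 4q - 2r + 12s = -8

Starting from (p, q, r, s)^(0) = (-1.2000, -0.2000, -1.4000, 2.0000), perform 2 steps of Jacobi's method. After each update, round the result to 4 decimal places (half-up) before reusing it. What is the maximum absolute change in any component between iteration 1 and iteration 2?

1.5750

Iteration 1:
  p = (8 - (-1)·-0.2000 - (2)·-1.4000 - (2)·2.0000) / (9) = 0.7333
  q = (-2 - (-4)·-1.2000 - (-3)·-1.4000 - (-3)·2.0000) / (12) = -0.4167
  r = (6 - (2)·-1.2000 - (3)·-0.2000 - (-4)·2.0000) / (10) = 1.7000
  s = (-8 - (-3)·-1.2000 - (4)·-0.2000 - (-2)·-1.4000) / (12) = -1.1333
Iteration 2:
  p = (8 - (-1)·-0.4167 - (2)·1.7000 - (2)·-1.1333) / (9) = 0.7167
  q = (-2 - (-4)·0.7333 - (-3)·1.7000 - (-3)·-1.1333) / (12) = 0.2194
  r = (6 - (2)·0.7333 - (3)·-0.4167 - (-4)·-1.1333) / (10) = 0.1250
  s = (-8 - (-3)·0.7333 - (4)·-0.4167 - (-2)·1.7000) / (12) = -0.0611
Change: (-0.0166, 0.6361, -1.5750, 1.0722) → max |·| = 1.5750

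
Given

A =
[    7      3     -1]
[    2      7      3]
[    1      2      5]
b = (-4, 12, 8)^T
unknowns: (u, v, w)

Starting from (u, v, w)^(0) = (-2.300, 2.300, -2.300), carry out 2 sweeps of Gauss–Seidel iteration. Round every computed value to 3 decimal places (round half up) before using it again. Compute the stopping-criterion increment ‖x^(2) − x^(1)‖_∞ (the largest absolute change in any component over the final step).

1.285

Iteration 1:
  u = (-4 - (3)·2.300 - (-1)·-2.300) / (7) = -1.886
  v = (12 - (2)·-1.886 - (3)·-2.300) / (7) = 3.239
  w = (8 - (1)·-1.886 - (2)·3.239) / (5) = 0.682
Iteration 2:
  u = (-4 - (3)·3.239 - (-1)·0.682) / (7) = -1.862
  v = (12 - (2)·-1.862 - (3)·0.682) / (7) = 1.954
  w = (8 - (1)·-1.862 - (2)·1.954) / (5) = 1.191
Change: (0.024, -1.285, 0.509) → max |·| = 1.285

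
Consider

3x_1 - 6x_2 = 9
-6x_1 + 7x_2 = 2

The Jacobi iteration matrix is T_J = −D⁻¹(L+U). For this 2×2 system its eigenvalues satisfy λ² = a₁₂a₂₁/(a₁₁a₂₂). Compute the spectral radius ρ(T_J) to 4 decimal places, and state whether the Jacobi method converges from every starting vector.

a₁₂a₂₁/(a₁₁a₂₂) = (-6)·(-6) / ((3)·(7)) = 1.714286
ρ = √|1.714286| = √1.714286 = 1.3093
ρ > 1, so Jacobi diverges

1.3093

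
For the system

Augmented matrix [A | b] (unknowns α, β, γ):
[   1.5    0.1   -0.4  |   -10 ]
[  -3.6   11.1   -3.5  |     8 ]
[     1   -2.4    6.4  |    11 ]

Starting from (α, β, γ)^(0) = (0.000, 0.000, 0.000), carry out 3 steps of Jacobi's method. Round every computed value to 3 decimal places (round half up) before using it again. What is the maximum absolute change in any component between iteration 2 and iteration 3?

Iteration 1:
  α = (-10 - (0.1)·0.000 - (-0.4)·0.000) / (1.5) = -6.667
  β = (8 - (-3.6)·0.000 - (-3.5)·0.000) / (11.1) = 0.721
  γ = (11 - (1)·0.000 - (-2.4)·0.000) / (6.4) = 1.719
Iteration 2:
  α = (-10 - (0.1)·0.721 - (-0.4)·1.719) / (1.5) = -6.256
  β = (8 - (-3.6)·-6.667 - (-3.5)·1.719) / (11.1) = -0.900
  γ = (11 - (1)·-6.667 - (-2.4)·0.721) / (6.4) = 3.031
Iteration 3:
  α = (-10 - (0.1)·-0.900 - (-0.4)·3.031) / (1.5) = -5.798
  β = (8 - (-3.6)·-6.256 - (-3.5)·3.031) / (11.1) = -0.353
  γ = (11 - (1)·-6.256 - (-2.4)·-0.900) / (6.4) = 2.359
Change: (0.458, 0.547, -0.672) → max |·| = 0.672

0.672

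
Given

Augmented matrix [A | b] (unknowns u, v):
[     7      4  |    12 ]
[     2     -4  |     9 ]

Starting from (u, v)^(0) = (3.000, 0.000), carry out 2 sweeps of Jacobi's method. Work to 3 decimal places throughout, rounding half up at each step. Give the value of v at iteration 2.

-1.393

Iteration 1:
  u = (12 - (4)·0.000) / (7) = 1.714
  v = (9 - (2)·3.000) / (-4) = -0.750
Iteration 2:
  u = (12 - (4)·-0.750) / (7) = 2.143
  v = (9 - (2)·1.714) / (-4) = -1.393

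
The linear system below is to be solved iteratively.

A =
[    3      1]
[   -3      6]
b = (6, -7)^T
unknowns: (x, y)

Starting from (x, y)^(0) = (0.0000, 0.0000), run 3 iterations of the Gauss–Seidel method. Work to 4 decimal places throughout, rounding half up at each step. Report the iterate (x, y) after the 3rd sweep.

(2.0463, -0.1435)

Iteration 1:
  x = (6 - (1)·0.0000) / (3) = 2.0000
  y = (-7 - (-3)·2.0000) / (6) = -0.1667
Iteration 2:
  x = (6 - (1)·-0.1667) / (3) = 2.0556
  y = (-7 - (-3)·2.0556) / (6) = -0.1389
Iteration 3:
  x = (6 - (1)·-0.1389) / (3) = 2.0463
  y = (-7 - (-3)·2.0463) / (6) = -0.1435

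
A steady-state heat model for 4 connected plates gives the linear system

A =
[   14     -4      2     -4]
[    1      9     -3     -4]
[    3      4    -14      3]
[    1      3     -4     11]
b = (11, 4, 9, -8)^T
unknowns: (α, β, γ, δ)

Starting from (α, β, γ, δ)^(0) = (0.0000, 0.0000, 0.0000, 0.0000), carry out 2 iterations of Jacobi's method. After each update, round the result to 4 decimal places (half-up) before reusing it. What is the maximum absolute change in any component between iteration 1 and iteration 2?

0.6248

Iteration 1:
  α = (11 - (-4)·0.0000 - (2)·0.0000 - (-4)·0.0000) / (14) = 0.7857
  β = (4 - (1)·0.0000 - (-3)·0.0000 - (-4)·0.0000) / (9) = 0.4444
  γ = (9 - (3)·0.0000 - (4)·0.0000 - (3)·0.0000) / (-14) = -0.6429
  δ = (-8 - (1)·0.0000 - (3)·0.0000 - (-4)·0.0000) / (11) = -0.7273
Iteration 2:
  α = (11 - (-4)·0.4444 - (2)·-0.6429 - (-4)·-0.7273) / (14) = 0.7967
  β = (4 - (1)·0.7857 - (-3)·-0.6429 - (-4)·-0.7273) / (9) = -0.1804
  γ = (9 - (3)·0.7857 - (4)·0.4444 - (3)·-0.7273) / (-14) = -0.5034
  δ = (-8 - (1)·0.7857 - (3)·0.4444 - (-4)·-0.6429) / (11) = -1.1537
Change: (0.0110, -0.6248, 0.1395, -0.4264) → max |·| = 0.6248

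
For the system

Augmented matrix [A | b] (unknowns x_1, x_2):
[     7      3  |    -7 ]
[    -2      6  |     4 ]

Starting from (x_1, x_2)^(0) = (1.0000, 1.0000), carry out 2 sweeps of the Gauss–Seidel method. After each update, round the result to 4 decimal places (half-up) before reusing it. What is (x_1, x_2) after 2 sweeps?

Iteration 1:
  x_1 = (-7 - (3)·1.0000) / (7) = -1.4286
  x_2 = (4 - (-2)·-1.4286) / (6) = 0.1905
Iteration 2:
  x_1 = (-7 - (3)·0.1905) / (7) = -1.0816
  x_2 = (4 - (-2)·-1.0816) / (6) = 0.3061

(-1.0816, 0.3061)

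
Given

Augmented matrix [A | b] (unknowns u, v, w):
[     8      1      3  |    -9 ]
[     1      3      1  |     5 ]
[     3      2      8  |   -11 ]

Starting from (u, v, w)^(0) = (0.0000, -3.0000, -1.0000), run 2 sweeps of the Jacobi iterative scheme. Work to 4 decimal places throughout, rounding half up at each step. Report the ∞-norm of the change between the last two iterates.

Iteration 1:
  u = (-9 - (1)·-3.0000 - (3)·-1.0000) / (8) = -0.3750
  v = (5 - (1)·0.0000 - (1)·-1.0000) / (3) = 2.0000
  w = (-11 - (3)·0.0000 - (2)·-3.0000) / (8) = -0.6250
Iteration 2:
  u = (-9 - (1)·2.0000 - (3)·-0.6250) / (8) = -1.1406
  v = (5 - (1)·-0.3750 - (1)·-0.6250) / (3) = 2.0000
  w = (-11 - (3)·-0.3750 - (2)·2.0000) / (8) = -1.7344
Change: (-0.7656, 0.0000, -1.1094) → max |·| = 1.1094

1.1094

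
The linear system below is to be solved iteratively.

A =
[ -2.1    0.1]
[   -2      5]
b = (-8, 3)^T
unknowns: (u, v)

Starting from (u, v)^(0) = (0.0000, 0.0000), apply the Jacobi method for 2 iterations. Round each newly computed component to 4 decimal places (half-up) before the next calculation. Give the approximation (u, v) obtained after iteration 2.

Iteration 1:
  u = (-8 - (0.1)·0.0000) / (-2.1) = 3.8095
  v = (3 - (-2)·0.0000) / (5) = 0.6000
Iteration 2:
  u = (-8 - (0.1)·0.6000) / (-2.1) = 3.8381
  v = (3 - (-2)·3.8095) / (5) = 2.1238

(3.8381, 2.1238)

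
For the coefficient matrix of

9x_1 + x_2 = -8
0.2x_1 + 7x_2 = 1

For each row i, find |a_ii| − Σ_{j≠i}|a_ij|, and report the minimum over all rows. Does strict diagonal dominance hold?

6.8

row 1: |9| − (1) = 8
row 2: |7| − (0.2) = 6.8
minimum over rows = 6.8 → strictly diagonally dominant (convergence guaranteed)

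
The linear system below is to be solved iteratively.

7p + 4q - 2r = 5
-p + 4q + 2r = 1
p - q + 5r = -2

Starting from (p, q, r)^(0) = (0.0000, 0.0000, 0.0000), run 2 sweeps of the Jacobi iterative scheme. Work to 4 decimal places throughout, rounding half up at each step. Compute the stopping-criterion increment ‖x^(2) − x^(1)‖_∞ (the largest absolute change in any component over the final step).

Iteration 1:
  p = (5 - (4)·0.0000 - (-2)·0.0000) / (7) = 0.7143
  q = (1 - (-1)·0.0000 - (2)·0.0000) / (4) = 0.2500
  r = (-2 - (1)·0.0000 - (-1)·0.0000) / (5) = -0.4000
Iteration 2:
  p = (5 - (4)·0.2500 - (-2)·-0.4000) / (7) = 0.4571
  q = (1 - (-1)·0.7143 - (2)·-0.4000) / (4) = 0.6286
  r = (-2 - (1)·0.7143 - (-1)·0.2500) / (5) = -0.4929
Change: (-0.2572, 0.3786, -0.0929) → max |·| = 0.3786

0.3786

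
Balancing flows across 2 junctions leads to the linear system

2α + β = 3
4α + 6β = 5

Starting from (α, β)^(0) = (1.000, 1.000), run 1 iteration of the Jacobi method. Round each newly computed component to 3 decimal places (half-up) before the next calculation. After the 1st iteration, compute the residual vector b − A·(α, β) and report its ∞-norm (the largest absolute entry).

0.833

Iteration 1:
  α = (3 - (1)·1.000) / (2) = 1.000
  β = (5 - (4)·1.000) / (6) = 0.167
Residual b − A·x = (0.833, -0.002); ∞-norm = 0.833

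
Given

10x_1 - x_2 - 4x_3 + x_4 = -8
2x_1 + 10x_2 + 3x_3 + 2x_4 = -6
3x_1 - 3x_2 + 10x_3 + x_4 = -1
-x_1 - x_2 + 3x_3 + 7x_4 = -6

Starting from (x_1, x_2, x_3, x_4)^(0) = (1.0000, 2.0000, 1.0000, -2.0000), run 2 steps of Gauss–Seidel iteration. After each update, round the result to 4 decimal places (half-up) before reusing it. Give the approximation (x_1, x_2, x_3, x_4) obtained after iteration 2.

Iteration 1:
  x_1 = (-8 - (-1)·2.0000 - (-4)·1.0000 - (1)·-2.0000) / (10) = 0.0000
  x_2 = (-6 - (2)·0.0000 - (3)·1.0000 - (2)·-2.0000) / (10) = -0.5000
  x_3 = (-1 - (3)·0.0000 - (-3)·-0.5000 - (1)·-2.0000) / (10) = -0.0500
  x_4 = (-6 - (-1)·0.0000 - (-1)·-0.5000 - (3)·-0.0500) / (7) = -0.9071
Iteration 2:
  x_1 = (-8 - (-1)·-0.5000 - (-4)·-0.0500 - (1)·-0.9071) / (10) = -0.7793
  x_2 = (-6 - (2)·-0.7793 - (3)·-0.0500 - (2)·-0.9071) / (10) = -0.2477
  x_3 = (-1 - (3)·-0.7793 - (-3)·-0.2477 - (1)·-0.9071) / (10) = 0.1502
  x_4 = (-6 - (-1)·-0.7793 - (-1)·-0.2477 - (3)·0.1502) / (7) = -1.0682

(-0.7793, -0.2477, 0.1502, -1.0682)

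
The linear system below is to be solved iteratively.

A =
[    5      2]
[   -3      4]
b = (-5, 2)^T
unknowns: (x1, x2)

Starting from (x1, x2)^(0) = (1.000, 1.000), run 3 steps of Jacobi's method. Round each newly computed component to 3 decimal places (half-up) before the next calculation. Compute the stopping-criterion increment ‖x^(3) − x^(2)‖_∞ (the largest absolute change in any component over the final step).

Iteration 1:
  x1 = (-5 - (2)·1.000) / (5) = -1.400
  x2 = (2 - (-3)·1.000) / (4) = 1.250
Iteration 2:
  x1 = (-5 - (2)·1.250) / (5) = -1.500
  x2 = (2 - (-3)·-1.400) / (4) = -0.550
Iteration 3:
  x1 = (-5 - (2)·-0.550) / (5) = -0.780
  x2 = (2 - (-3)·-1.500) / (4) = -0.625
Change: (0.720, -0.075) → max |·| = 0.720

0.720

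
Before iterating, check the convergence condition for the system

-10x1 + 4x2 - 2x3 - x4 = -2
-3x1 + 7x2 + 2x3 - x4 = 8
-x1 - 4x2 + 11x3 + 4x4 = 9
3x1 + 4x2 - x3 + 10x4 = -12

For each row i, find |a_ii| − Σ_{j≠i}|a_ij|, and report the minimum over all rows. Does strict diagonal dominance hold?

1

row 1: |-10| − (4+2+1) = 3
row 2: |7| − (3+2+1) = 1
row 3: |11| − (1+4+4) = 2
row 4: |10| − (3+4+1) = 2
minimum over rows = 1 → strictly diagonally dominant (convergence guaranteed)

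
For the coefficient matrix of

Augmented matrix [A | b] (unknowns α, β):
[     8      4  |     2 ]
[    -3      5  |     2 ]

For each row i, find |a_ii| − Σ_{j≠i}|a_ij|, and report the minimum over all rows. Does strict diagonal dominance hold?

2

row 1: |8| − (4) = 4
row 2: |5| − (3) = 2
minimum over rows = 2 → strictly diagonally dominant (convergence guaranteed)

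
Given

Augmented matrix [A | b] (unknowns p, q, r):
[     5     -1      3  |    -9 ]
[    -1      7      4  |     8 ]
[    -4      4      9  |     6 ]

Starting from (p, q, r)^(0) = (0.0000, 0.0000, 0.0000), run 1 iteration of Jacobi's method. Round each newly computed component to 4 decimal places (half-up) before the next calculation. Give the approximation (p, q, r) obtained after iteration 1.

(-1.8000, 1.1429, 0.6667)

Iteration 1:
  p = (-9 - (-1)·0.0000 - (3)·0.0000) / (5) = -1.8000
  q = (8 - (-1)·0.0000 - (4)·0.0000) / (7) = 1.1429
  r = (6 - (-4)·0.0000 - (4)·0.0000) / (9) = 0.6667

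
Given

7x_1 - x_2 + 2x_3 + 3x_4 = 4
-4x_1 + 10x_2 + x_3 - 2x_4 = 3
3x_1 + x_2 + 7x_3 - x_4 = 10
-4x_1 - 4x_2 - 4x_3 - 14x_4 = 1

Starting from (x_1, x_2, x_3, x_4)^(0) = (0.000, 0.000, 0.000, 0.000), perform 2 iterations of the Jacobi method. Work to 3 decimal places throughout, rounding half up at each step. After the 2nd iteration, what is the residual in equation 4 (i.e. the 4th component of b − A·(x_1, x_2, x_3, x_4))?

Iteration 1:
  x_1 = (4 - (-1)·0.000 - (2)·0.000 - (3)·0.000) / (7) = 0.571
  x_2 = (3 - (-4)·0.000 - (1)·0.000 - (-2)·0.000) / (10) = 0.300
  x_3 = (10 - (3)·0.000 - (1)·0.000 - (-1)·0.000) / (7) = 1.429
  x_4 = (1 - (-4)·0.000 - (-4)·0.000 - (-4)·0.000) / (-14) = -0.071
Iteration 2:
  x_1 = (4 - (-1)·0.300 - (2)·1.429 - (3)·-0.071) / (7) = 0.236
  x_2 = (3 - (-4)·0.571 - (1)·1.429 - (-2)·-0.071) / (10) = 0.371
  x_3 = (10 - (3)·0.571 - (1)·0.300 - (-1)·-0.071) / (7) = 1.131
  x_4 = (1 - (-4)·0.571 - (-4)·0.300 - (-4)·1.429) / (-14) = -0.729
Residual b − A·x = (2.644, -2.355, 0.275, -2.254)

-2.254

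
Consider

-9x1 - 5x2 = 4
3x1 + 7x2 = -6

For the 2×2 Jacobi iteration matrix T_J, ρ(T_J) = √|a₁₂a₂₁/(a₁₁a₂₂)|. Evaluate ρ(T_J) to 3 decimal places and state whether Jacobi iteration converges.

a₁₂a₂₁/(a₁₁a₂₂) = (-5)·(3) / ((-9)·(7)) = 0.238095
ρ = √|0.238095| = √0.238095 = 0.488
ρ < 1, so Jacobi converges

0.488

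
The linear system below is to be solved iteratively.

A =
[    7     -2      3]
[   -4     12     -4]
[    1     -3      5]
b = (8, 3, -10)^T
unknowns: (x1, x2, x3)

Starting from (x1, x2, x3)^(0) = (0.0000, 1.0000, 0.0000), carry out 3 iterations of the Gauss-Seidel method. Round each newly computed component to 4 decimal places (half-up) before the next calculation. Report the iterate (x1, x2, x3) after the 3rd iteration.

Iteration 1:
  x1 = (8 - (-2)·1.0000 - (3)·0.0000) / (7) = 1.4286
  x2 = (3 - (-4)·1.4286 - (-4)·0.0000) / (12) = 0.7262
  x3 = (-10 - (1)·1.4286 - (-3)·0.7262) / (5) = -1.8500
Iteration 2:
  x1 = (8 - (-2)·0.7262 - (3)·-1.8500) / (7) = 2.1432
  x2 = (3 - (-4)·2.1432 - (-4)·-1.8500) / (12) = 0.3477
  x3 = (-10 - (1)·2.1432 - (-3)·0.3477) / (5) = -2.2200
Iteration 3:
  x1 = (8 - (-2)·0.3477 - (3)·-2.2200) / (7) = 2.1936
  x2 = (3 - (-4)·2.1936 - (-4)·-2.2200) / (12) = 0.2412
  x3 = (-10 - (1)·2.1936 - (-3)·0.2412) / (5) = -2.2940

(2.1936, 0.2412, -2.2940)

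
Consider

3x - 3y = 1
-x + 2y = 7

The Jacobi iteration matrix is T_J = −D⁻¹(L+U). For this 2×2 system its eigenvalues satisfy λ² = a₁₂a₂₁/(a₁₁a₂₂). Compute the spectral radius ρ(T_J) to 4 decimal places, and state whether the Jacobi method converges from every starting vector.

a₁₂a₂₁/(a₁₁a₂₂) = (-3)·(-1) / ((3)·(2)) = 0.500000
ρ = √|0.500000| = √0.500000 = 0.7071
ρ < 1, so Jacobi converges

0.7071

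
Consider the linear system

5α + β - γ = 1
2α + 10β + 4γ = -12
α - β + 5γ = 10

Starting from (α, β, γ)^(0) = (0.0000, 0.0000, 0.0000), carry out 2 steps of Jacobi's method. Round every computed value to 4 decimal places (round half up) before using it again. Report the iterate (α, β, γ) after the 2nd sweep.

(0.8400, -2.0400, 1.7200)

Iteration 1:
  α = (1 - (1)·0.0000 - (-1)·0.0000) / (5) = 0.2000
  β = (-12 - (2)·0.0000 - (4)·0.0000) / (10) = -1.2000
  γ = (10 - (1)·0.0000 - (-1)·0.0000) / (5) = 2.0000
Iteration 2:
  α = (1 - (1)·-1.2000 - (-1)·2.0000) / (5) = 0.8400
  β = (-12 - (2)·0.2000 - (4)·2.0000) / (10) = -2.0400
  γ = (10 - (1)·0.2000 - (-1)·-1.2000) / (5) = 1.7200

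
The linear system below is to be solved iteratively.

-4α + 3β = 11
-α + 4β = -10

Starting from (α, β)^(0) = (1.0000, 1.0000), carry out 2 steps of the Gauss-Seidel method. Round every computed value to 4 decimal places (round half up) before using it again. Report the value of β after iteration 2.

Iteration 1:
  α = (11 - (3)·1.0000) / (-4) = -2.0000
  β = (-10 - (-1)·-2.0000) / (4) = -3.0000
Iteration 2:
  α = (11 - (3)·-3.0000) / (-4) = -5.0000
  β = (-10 - (-1)·-5.0000) / (4) = -3.7500

-3.7500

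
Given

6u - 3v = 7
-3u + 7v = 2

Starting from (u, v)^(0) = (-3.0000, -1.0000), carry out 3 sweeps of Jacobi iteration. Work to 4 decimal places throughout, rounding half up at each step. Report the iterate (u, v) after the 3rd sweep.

(1.4524, 0.5714)

Iteration 1:
  u = (7 - (-3)·-1.0000) / (6) = 0.6667
  v = (2 - (-3)·-3.0000) / (7) = -1.0000
Iteration 2:
  u = (7 - (-3)·-1.0000) / (6) = 0.6667
  v = (2 - (-3)·0.6667) / (7) = 0.5714
Iteration 3:
  u = (7 - (-3)·0.5714) / (6) = 1.4524
  v = (2 - (-3)·0.6667) / (7) = 0.5714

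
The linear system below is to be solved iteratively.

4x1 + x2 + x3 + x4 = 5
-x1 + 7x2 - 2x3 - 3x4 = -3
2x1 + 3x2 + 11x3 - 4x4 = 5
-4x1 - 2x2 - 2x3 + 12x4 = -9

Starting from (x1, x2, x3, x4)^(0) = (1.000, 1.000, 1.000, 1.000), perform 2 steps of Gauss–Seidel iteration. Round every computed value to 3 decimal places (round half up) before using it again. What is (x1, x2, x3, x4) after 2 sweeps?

Iteration 1:
  x1 = (5 - (1)·1.000 - (1)·1.000 - (1)·1.000) / (4) = 0.500
  x2 = (-3 - (-1)·0.500 - (-2)·1.000 - (-3)·1.000) / (7) = 0.357
  x3 = (5 - (2)·0.500 - (3)·0.357 - (-4)·1.000) / (11) = 0.630
  x4 = (-9 - (-4)·0.500 - (-2)·0.357 - (-2)·0.630) / (12) = -0.419
Iteration 2:
  x1 = (5 - (1)·0.357 - (1)·0.630 - (1)·-0.419) / (4) = 1.108
  x2 = (-3 - (-1)·1.108 - (-2)·0.630 - (-3)·-0.419) / (7) = -0.270
  x3 = (5 - (2)·1.108 - (3)·-0.270 - (-4)·-0.419) / (11) = 0.174
  x4 = (-9 - (-4)·1.108 - (-2)·-0.270 - (-2)·0.174) / (12) = -0.397

(1.108, -0.270, 0.174, -0.397)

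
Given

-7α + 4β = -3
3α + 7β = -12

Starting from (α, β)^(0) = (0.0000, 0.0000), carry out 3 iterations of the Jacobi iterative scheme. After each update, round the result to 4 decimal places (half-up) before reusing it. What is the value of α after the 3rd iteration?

-0.6560

Iteration 1:
  α = (-3 - (4)·0.0000) / (-7) = 0.4286
  β = (-12 - (3)·0.0000) / (7) = -1.7143
Iteration 2:
  α = (-3 - (4)·-1.7143) / (-7) = -0.5510
  β = (-12 - (3)·0.4286) / (7) = -1.8980
Iteration 3:
  α = (-3 - (4)·-1.8980) / (-7) = -0.6560
  β = (-12 - (3)·-0.5510) / (7) = -1.4781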